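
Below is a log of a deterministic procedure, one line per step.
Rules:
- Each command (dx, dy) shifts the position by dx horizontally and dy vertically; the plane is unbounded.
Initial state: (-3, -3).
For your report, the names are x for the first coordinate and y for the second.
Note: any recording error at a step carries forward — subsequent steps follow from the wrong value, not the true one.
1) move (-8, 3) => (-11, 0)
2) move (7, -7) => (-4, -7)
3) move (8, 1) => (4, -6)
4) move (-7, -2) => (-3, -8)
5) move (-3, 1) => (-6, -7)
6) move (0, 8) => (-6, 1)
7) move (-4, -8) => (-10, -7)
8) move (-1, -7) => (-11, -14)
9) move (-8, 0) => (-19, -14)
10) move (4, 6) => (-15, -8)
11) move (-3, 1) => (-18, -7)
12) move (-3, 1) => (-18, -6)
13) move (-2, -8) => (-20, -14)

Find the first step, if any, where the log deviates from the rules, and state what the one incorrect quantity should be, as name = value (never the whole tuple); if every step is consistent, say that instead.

step 12, x = -21

Recomputing the run from the initial state:
step 1: x = -11, y = 0
step 2: x = -4, y = -7
step 3: x = 4, y = -6
step 4: x = -3, y = -8
step 5: x = -6, y = -7
step 6: x = -6, y = 1
step 7: x = -10, y = -7
step 8: x = -11, y = -14
step 9: x = -19, y = -14
step 10: x = -15, y = -8
step 11: x = -18, y = -7
step 12: x = -21, y = -6
step 13: x = -23, y = -14
The first disagreement with the log is at step 12, where the value should be x = -21.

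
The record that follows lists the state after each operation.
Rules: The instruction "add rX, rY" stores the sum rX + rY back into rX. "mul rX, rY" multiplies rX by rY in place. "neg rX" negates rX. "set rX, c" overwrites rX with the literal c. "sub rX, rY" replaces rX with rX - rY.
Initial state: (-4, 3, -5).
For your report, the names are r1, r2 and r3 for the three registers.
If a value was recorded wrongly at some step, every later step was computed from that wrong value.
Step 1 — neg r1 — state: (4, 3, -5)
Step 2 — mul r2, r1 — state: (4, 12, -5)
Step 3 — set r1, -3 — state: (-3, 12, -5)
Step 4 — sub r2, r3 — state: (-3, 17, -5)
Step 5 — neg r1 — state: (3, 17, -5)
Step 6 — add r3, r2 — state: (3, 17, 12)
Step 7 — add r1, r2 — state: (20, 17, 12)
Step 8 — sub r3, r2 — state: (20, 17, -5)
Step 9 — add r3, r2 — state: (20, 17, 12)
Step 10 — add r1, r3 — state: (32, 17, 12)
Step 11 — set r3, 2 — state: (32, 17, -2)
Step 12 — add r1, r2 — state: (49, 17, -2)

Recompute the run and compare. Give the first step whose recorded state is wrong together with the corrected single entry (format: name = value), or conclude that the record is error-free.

step 11, r3 = 2

Step 1: r1 = -(-4) = 4 — no discrepancy.
Step 2: r2 = 3 * 4 = 12 — same as recorded.
Step 3: r1 = -3 — consistent with the record.
Step 4: r2 = 12 - -5 = 17 — agrees with the record.
Step 5: r1 = -(-3) = 3 — checks out.
Step 6: r3 = -5 + 17 = 12 — in agreement.
Step 7: r1 = 3 + 17 = 20 — no discrepancy.
Step 8: r3 = 12 - 17 = -5 — verified.
Step 9: r3 = -5 + 17 = 12 — agrees with the record.
Step 10: r1 = 20 + 12 = 32 — consistent with the record.
Step 11: r3 = 2 — a discrepancy with the record.
The earliest wrong entry is at step 11: it should read r3 = 2.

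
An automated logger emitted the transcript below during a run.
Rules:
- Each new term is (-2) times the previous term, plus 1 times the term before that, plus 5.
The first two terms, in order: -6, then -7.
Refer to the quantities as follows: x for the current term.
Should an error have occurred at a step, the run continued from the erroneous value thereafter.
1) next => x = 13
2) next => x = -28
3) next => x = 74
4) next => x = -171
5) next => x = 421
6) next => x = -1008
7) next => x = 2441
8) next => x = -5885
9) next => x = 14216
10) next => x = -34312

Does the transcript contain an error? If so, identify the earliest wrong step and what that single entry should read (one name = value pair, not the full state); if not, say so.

1. x = -2*(-7) + (1)*(-6) + (5) = 13 (checks out)
2. x = -2*(13) + (1)*(-7) + (5) = -28 (confirmed correct)
3. x = -2*(-28) + (1)*(13) + (5) = 74 (agrees with the transcript)
4. x = -2*(74) + (1)*(-28) + (5) = -171 (in agreement)
5. x = -2*(-171) + (1)*(74) + (5) = 421 (verified)
6. x = -2*(421) + (1)*(-171) + (5) = -1008 (matches)
7. x = -2*(-1008) + (1)*(421) + (5) = 2442 (the transcript disagrees here)
Conclusion: step 7 carries the first error; the entry should be x = 2442.

step 7, x = 2442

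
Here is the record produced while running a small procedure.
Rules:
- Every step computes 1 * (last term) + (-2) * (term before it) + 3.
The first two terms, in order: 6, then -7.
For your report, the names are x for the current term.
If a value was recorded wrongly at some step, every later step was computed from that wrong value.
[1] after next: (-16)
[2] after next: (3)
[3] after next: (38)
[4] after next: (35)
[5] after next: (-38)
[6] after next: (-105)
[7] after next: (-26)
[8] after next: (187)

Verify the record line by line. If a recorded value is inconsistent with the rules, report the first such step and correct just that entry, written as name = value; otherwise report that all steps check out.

step 2, x = 1

step 1: x = 1*(-7) + (-2)*(6) + (3) = -16 -> in agreement
step 2: x = 1*(-16) + (-2)*(-7) + (3) = 1 -> a discrepancy with the record
First incorrect step: 2; the correct value is x = 1.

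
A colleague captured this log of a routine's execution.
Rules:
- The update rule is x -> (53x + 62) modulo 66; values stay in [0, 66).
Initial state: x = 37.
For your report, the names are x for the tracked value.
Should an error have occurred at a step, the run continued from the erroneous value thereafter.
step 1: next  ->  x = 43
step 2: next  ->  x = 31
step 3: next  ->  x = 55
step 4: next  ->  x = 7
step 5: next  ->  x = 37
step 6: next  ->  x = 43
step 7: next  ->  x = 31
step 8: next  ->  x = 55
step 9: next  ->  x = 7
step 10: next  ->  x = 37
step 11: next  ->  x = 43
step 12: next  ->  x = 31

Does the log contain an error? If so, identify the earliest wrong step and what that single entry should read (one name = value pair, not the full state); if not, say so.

no error

Step 1: x = (53*37 + 62) mod 66 = 43 — in agreement.
Step 2: x = (53*43 + 62) mod 66 = 31 — matches.
Step 3: x = (53*31 + 62) mod 66 = 55 — consistent with the log.
Step 4: x = (53*55 + 62) mod 66 = 7 — matches.
Step 5: x = (53*7 + 62) mod 66 = 37 — consistent with the log.
Step 6: x = (53*37 + 62) mod 66 = 43 — agrees with the log.
Step 7: x = (53*43 + 62) mod 66 = 31 — confirmed correct.
Step 8: x = (53*31 + 62) mod 66 = 55 — verified.
Step 9: x = (53*55 + 62) mod 66 = 7 — no discrepancy.
Step 10: x = (53*7 + 62) mod 66 = 37 — no discrepancy.
Step 11: x = (53*37 + 62) mod 66 = 43 — confirmed correct.
Step 12: x = (53*43 + 62) mod 66 = 31 — matches.
Every step is consistent.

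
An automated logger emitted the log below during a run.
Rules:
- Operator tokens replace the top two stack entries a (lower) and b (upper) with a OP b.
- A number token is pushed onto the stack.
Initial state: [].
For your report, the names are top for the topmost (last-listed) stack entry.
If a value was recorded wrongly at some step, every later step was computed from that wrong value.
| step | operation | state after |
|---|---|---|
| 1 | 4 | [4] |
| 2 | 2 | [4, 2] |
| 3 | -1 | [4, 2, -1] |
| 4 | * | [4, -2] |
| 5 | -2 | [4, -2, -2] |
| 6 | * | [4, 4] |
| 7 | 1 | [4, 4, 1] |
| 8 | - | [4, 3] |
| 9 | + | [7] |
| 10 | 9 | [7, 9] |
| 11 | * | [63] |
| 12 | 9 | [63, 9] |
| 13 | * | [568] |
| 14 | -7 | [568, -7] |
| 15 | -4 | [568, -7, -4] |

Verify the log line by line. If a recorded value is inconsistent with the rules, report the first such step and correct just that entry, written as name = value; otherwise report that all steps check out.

Step 1: push 4: top = 4 — agrees with the log.
Step 2: push 2: top = 2 — checks out.
Step 3: push -1: top = -1 — verified.
Step 4: 2 * -1 = -2 — confirmed correct.
Step 5: push -2: top = -2 — verified.
Step 6: -2 * -2 = 4 — no discrepancy.
Step 7: push 1: top = 1 — agrees with the log.
Step 8: 4 - 1 = 3 — in agreement.
Step 9: 4 + 3 = 7 — verified.
Step 10: push 9: top = 9 — no discrepancy.
Step 11: 7 * 9 = 63 — same as recorded.
Step 12: push 9: top = 9 — agrees with the log.
Step 13: 63 * 9 = 567 — the entry is off here.
The earliest wrong entry is at step 13: it should read top = 567.

step 13, top = 567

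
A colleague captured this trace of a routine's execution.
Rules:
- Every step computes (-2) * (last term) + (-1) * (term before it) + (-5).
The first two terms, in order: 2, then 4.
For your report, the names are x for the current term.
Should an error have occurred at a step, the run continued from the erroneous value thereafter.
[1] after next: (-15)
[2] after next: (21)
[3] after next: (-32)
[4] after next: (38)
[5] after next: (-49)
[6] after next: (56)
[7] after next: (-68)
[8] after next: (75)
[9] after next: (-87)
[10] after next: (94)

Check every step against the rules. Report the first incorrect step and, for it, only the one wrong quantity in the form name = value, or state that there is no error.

step 6, x = 55

Recomputing the run from the initial state:
step 1: x = -15
step 2: x = 21
step 3: x = -32
step 4: x = 38
step 5: x = -49
step 6: x = 55
step 7: x = -66
step 8: x = 72
step 9: x = -83
step 10: x = 89
The first disagreement with the trace is at step 6, where the value should be x = 55.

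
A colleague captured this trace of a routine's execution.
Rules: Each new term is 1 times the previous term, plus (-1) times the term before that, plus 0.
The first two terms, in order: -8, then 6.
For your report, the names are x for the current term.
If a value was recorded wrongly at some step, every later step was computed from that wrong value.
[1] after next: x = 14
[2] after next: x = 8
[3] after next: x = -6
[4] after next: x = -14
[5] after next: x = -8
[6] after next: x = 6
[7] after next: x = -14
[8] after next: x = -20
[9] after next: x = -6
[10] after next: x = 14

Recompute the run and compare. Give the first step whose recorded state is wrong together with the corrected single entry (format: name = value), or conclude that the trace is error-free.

step 7, x = 14

Recomputing the run from the initial state:
step 1: x = 14
step 2: x = 8
step 3: x = -6
step 4: x = -14
step 5: x = -8
step 6: x = 6
step 7: x = 14
step 8: x = 8
step 9: x = -6
step 10: x = -14
The first disagreement with the trace is at step 7, where the value should be x = 14.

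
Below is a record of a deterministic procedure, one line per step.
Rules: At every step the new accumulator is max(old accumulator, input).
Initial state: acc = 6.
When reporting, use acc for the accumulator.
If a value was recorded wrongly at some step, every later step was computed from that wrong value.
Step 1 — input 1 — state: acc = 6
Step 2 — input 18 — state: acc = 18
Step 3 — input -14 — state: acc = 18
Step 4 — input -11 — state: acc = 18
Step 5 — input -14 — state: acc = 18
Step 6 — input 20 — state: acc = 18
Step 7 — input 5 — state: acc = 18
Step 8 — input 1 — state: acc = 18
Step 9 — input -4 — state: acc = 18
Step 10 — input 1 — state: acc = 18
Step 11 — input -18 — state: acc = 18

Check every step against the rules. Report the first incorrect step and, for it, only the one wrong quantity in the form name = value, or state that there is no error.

1. acc = max(6, 1) = 6 (verified)
2. acc = max(6, 18) = 18 (consistent with the record)
3. acc = max(18, -14) = 18 (same as recorded)
4. acc = max(18, -11) = 18 (checks out)
5. acc = max(18, -14) = 18 (same as recorded)
6. acc = max(18, 20) = 20 (the record has a different value)
Step 6 is the first one off; corrected, acc = 20.

step 6, acc = 20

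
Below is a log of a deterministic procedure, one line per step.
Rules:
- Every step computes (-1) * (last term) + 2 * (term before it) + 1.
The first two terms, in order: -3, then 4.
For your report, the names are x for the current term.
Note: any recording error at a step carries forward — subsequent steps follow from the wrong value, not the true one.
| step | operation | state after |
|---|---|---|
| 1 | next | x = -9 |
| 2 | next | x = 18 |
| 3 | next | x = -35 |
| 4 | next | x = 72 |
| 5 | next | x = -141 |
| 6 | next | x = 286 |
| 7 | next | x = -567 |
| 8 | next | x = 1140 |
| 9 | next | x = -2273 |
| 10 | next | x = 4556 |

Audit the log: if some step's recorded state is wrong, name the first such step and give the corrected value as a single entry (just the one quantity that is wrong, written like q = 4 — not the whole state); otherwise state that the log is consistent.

Recomputing the run from the initial state:
step 1: x = -9
step 2: x = 18
step 3: x = -35
step 4: x = 72
step 5: x = -141
step 6: x = 286
step 7: x = -567
step 8: x = 1140
step 9: x = -2273
step 10: x = 4554
The first disagreement with the log is at step 10, where the value should be x = 4554.

step 10, x = 4554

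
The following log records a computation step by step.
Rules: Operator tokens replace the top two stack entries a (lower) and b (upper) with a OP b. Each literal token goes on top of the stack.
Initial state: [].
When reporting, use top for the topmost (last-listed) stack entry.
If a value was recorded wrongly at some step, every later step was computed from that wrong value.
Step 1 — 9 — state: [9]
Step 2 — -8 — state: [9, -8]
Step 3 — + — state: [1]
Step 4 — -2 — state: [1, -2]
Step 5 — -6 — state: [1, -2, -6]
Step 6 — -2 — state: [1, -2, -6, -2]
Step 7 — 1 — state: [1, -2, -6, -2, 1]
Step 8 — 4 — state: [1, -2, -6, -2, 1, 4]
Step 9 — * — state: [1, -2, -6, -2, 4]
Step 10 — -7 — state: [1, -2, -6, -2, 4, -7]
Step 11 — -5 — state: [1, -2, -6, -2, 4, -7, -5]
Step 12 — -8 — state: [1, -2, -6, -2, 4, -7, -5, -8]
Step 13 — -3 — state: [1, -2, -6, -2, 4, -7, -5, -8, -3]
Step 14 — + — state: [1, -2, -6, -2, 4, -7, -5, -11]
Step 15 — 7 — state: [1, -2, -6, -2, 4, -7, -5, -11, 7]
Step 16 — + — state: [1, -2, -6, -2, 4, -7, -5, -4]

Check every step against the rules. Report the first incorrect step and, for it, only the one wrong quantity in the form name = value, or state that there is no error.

no error

Recomputing the run from the initial state:
step 1: [9]
step 2: [9, -8]
step 3: [1]
step 4: [1, -2]
step 5: [1, -2, -6]
step 6: [1, -2, -6, -2]
step 7: [1, -2, -6, -2, 1]
step 8: [1, -2, -6, -2, 1, 4]
step 9: [1, -2, -6, -2, 4]
step 10: [1, -2, -6, -2, 4, -7]
step 11: [1, -2, -6, -2, 4, -7, -5]
step 12: [1, -2, -6, -2, 4, -7, -5, -8]
step 13: [1, -2, -6, -2, 4, -7, -5, -8, -3]
step 14: [1, -2, -6, -2, 4, -7, -5, -11]
step 15: [1, -2, -6, -2, 4, -7, -5, -11, 7]
step 16: [1, -2, -6, -2, 4, -7, -5, -4]
This matches the log at every step.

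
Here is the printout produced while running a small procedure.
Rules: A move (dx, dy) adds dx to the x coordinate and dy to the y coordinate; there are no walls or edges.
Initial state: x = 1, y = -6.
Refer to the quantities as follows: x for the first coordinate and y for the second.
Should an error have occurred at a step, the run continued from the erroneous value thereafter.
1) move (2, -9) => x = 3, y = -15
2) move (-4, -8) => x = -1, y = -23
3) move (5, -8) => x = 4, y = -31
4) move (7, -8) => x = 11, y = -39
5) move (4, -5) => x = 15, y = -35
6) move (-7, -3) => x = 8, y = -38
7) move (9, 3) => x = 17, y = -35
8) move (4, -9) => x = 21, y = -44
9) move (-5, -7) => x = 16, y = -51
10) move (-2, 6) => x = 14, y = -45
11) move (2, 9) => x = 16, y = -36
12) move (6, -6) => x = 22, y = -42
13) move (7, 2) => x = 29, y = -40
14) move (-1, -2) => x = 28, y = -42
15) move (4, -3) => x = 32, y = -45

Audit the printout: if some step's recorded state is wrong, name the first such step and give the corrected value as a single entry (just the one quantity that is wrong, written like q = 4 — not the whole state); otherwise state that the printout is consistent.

step 5, y = -44

Recomputing the run from the initial state:
step 1: x = 3, y = -15
step 2: x = -1, y = -23
step 3: x = 4, y = -31
step 4: x = 11, y = -39
step 5: x = 15, y = -44
step 6: x = 8, y = -47
step 7: x = 17, y = -44
step 8: x = 21, y = -53
step 9: x = 16, y = -60
step 10: x = 14, y = -54
step 11: x = 16, y = -45
step 12: x = 22, y = -51
step 13: x = 29, y = -49
step 14: x = 28, y = -51
step 15: x = 32, y = -54
The first disagreement with the printout is at step 5, where the value should be y = -44.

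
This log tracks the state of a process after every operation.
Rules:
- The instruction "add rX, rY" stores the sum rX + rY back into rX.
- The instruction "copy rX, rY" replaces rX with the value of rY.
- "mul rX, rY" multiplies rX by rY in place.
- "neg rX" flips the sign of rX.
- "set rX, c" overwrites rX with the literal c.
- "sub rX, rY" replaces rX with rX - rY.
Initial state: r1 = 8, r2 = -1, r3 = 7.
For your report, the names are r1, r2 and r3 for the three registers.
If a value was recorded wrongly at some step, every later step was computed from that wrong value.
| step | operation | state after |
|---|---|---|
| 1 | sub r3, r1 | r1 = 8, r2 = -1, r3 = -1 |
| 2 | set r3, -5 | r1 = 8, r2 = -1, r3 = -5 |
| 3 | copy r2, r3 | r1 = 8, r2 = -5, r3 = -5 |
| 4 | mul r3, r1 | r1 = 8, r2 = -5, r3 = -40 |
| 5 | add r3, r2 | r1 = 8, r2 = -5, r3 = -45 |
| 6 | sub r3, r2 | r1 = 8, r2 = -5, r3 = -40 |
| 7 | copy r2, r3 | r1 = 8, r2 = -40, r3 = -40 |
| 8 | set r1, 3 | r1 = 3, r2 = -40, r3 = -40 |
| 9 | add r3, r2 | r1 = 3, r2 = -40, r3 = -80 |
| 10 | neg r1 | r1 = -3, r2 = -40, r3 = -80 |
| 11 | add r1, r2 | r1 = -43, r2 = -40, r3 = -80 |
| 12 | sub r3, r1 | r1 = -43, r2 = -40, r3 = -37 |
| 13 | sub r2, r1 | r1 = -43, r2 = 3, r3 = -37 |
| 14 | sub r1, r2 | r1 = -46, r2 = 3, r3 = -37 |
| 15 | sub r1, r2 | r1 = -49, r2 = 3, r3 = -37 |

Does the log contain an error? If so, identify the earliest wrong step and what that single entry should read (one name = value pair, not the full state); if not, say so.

no error

Recomputing the run from the initial state:
step 1: r1 = 8, r2 = -1, r3 = -1
step 2: r1 = 8, r2 = -1, r3 = -5
step 3: r1 = 8, r2 = -5, r3 = -5
step 4: r1 = 8, r2 = -5, r3 = -40
step 5: r1 = 8, r2 = -5, r3 = -45
step 6: r1 = 8, r2 = -5, r3 = -40
step 7: r1 = 8, r2 = -40, r3 = -40
step 8: r1 = 3, r2 = -40, r3 = -40
step 9: r1 = 3, r2 = -40, r3 = -80
step 10: r1 = -3, r2 = -40, r3 = -80
step 11: r1 = -43, r2 = -40, r3 = -80
step 12: r1 = -43, r2 = -40, r3 = -37
step 13: r1 = -43, r2 = 3, r3 = -37
step 14: r1 = -46, r2 = 3, r3 = -37
step 15: r1 = -49, r2 = 3, r3 = -37
This matches the log at every step.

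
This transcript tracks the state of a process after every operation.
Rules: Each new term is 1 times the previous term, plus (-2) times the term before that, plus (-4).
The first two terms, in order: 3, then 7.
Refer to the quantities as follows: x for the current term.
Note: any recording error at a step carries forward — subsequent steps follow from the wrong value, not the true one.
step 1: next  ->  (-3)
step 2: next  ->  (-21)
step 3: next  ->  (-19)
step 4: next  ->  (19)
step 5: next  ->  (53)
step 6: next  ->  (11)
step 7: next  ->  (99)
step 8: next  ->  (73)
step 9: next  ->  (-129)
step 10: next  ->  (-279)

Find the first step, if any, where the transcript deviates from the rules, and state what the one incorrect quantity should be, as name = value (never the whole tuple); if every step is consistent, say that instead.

step 7, x = -99

step 1: x = 1*(7) + (-2)*(3) + (-4) = -3 -> same as recorded
step 2: x = 1*(-3) + (-2)*(7) + (-4) = -21 -> checks out
step 3: x = 1*(-21) + (-2)*(-3) + (-4) = -19 -> consistent with the transcript
step 4: x = 1*(-19) + (-2)*(-21) + (-4) = 19 -> verified
step 5: x = 1*(19) + (-2)*(-19) + (-4) = 53 -> matches
step 6: x = 1*(53) + (-2)*(19) + (-4) = 11 -> no discrepancy
step 7: x = 1*(11) + (-2)*(53) + (-4) = -99 -> the entry is off here
The audit stops at step 7: the recorded entry is wrong and should be x = -99.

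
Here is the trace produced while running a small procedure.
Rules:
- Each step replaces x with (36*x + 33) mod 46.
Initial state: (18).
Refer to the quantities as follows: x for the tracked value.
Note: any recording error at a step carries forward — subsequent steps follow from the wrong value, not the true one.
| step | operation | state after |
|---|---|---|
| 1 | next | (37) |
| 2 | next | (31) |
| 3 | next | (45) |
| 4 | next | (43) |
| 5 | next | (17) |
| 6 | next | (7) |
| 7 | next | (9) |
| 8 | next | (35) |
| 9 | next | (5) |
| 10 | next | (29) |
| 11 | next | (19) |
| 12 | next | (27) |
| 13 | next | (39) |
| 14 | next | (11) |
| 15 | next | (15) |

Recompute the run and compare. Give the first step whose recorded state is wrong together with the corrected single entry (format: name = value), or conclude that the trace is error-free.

step 6, x = 1

Recomputing the run from the initial state:
step 1: x = 37
step 2: x = 31
step 3: x = 45
step 4: x = 43
step 5: x = 17
step 6: x = 1
step 7: x = 23
step 8: x = 33
step 9: x = 25
step 10: x = 13
step 11: x = 41
step 12: x = 37
step 13: x = 31
step 14: x = 45
step 15: x = 43
The first disagreement with the trace is at step 6, where the value should be x = 1.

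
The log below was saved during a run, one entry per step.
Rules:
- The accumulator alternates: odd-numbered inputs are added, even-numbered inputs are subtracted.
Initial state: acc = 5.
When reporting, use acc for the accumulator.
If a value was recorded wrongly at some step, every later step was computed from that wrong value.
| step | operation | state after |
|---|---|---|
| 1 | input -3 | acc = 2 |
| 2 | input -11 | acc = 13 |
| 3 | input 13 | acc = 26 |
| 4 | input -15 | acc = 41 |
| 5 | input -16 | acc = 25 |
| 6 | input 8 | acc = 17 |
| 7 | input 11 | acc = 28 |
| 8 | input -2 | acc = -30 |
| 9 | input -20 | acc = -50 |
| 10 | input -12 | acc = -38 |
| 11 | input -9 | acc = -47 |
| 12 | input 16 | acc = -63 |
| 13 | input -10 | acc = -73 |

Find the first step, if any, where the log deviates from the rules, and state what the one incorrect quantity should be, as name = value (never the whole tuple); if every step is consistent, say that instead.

step 8, acc = 30

step 1: acc = 5 + -3 = 2 -> agrees with the log
step 2: acc = 2 - -11 = 13 -> in agreement
step 3: acc = 13 + 13 = 26 -> same as recorded
step 4: acc = 26 - -15 = 41 -> exactly as logged
step 5: acc = 41 + -16 = 25 -> agrees with the log
step 6: acc = 25 - 8 = 17 -> in agreement
step 7: acc = 17 + 11 = 28 -> in agreement
step 8: acc = 28 - -2 = 30 -> the log has a different value
So the first discrepancy is step 8, where the right value is acc = 30.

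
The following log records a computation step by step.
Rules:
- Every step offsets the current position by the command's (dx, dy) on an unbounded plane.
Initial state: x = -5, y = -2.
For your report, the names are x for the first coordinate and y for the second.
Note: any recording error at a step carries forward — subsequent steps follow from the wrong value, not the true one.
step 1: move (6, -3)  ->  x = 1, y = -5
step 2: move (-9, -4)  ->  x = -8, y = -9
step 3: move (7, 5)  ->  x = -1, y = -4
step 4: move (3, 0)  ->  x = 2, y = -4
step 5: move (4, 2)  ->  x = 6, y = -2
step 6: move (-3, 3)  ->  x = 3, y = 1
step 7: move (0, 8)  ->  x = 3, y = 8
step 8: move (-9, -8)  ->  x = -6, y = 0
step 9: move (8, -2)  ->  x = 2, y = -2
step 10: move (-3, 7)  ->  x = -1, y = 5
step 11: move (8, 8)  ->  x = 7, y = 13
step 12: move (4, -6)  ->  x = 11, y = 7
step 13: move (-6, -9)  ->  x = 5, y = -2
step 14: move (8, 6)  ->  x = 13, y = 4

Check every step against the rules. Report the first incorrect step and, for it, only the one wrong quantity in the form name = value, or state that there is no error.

Recomputing the run from the initial state:
step 1: x = 1, y = -5
step 2: x = -8, y = -9
step 3: x = -1, y = -4
step 4: x = 2, y = -4
step 5: x = 6, y = -2
step 6: x = 3, y = 1
step 7: x = 3, y = 9
step 8: x = -6, y = 1
step 9: x = 2, y = -1
step 10: x = -1, y = 6
step 11: x = 7, y = 14
step 12: x = 11, y = 8
step 13: x = 5, y = -1
step 14: x = 13, y = 5
The first disagreement with the log is at step 7, where the value should be y = 9.

step 7, y = 9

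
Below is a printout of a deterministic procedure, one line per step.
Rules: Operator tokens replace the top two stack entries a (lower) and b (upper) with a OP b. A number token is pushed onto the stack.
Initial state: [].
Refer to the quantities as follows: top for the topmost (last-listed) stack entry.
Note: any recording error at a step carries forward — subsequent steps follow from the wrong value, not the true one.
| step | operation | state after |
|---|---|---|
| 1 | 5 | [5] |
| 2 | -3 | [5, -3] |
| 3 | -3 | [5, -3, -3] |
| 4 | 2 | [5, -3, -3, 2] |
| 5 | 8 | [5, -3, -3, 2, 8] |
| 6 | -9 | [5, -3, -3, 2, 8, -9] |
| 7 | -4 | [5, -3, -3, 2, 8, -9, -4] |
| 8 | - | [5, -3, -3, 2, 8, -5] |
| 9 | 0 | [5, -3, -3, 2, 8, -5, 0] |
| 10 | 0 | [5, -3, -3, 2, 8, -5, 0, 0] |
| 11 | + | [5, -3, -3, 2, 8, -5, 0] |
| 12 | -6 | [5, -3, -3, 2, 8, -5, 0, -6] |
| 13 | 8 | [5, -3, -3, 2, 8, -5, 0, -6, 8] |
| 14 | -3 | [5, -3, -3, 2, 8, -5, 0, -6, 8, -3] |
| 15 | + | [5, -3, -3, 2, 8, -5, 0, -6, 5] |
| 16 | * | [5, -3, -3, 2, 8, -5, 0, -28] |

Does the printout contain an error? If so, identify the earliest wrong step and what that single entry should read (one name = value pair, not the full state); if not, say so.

step 16, top = -30

1. push 5: top = 5 (checks out)
2. push -3: top = -3 (verified)
3. push -3: top = -3 (consistent with the printout)
4. push 2: top = 2 (confirmed correct)
5. push 8: top = 8 (matches)
6. push -9: top = -9 (checks out)
7. push -4: top = -4 (agrees with the printout)
8. -9 - -4 = -5 (no discrepancy)
9. push 0: top = 0 (exactly as logged)
10. push 0: top = 0 (matches)
11. 0 + 0 = 0 (checks out)
12. push -6: top = -6 (exactly as logged)
13. push 8: top = 8 (agrees with the printout)
14. push -3: top = -3 (consistent with the printout)
15. 8 + -3 = 5 (consistent with the printout)
16. -6 * 5 = -30 (the recorded entry deviates here)
The audit stops at step 16: the recorded entry is wrong and should be top = -30.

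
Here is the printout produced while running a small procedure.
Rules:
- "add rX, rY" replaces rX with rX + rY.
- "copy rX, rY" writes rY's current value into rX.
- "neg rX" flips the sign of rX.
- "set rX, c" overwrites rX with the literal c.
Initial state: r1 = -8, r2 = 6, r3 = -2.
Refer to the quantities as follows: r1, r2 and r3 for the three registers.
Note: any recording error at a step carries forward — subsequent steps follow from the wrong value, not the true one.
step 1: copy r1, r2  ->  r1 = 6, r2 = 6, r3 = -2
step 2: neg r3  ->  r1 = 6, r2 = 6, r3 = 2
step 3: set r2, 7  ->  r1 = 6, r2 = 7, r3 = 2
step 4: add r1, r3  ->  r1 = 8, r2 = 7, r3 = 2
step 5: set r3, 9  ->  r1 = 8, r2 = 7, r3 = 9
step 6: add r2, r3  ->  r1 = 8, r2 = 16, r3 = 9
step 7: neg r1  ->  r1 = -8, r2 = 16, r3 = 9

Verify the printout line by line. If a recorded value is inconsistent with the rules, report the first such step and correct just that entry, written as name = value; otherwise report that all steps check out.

no error

Recomputing the run from the initial state:
step 1: r1 = 6, r2 = 6, r3 = -2
step 2: r1 = 6, r2 = 6, r3 = 2
step 3: r1 = 6, r2 = 7, r3 = 2
step 4: r1 = 8, r2 = 7, r3 = 2
step 5: r1 = 8, r2 = 7, r3 = 9
step 6: r1 = 8, r2 = 16, r3 = 9
step 7: r1 = -8, r2 = 16, r3 = 9
This matches the printout at every step.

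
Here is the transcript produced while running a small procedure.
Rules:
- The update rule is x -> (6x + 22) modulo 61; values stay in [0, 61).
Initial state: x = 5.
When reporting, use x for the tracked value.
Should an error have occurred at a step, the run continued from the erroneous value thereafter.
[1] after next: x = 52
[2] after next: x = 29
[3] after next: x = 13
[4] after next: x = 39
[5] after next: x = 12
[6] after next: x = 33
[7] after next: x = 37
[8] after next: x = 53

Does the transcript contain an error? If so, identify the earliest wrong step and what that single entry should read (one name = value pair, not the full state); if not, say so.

Recomputing the run from the initial state:
step 1: x = 52
step 2: x = 29
step 3: x = 13
step 4: x = 39
step 5: x = 12
step 6: x = 33
step 7: x = 37
step 8: x = 0
The first disagreement with the transcript is at step 8, where the value should be x = 0.

step 8, x = 0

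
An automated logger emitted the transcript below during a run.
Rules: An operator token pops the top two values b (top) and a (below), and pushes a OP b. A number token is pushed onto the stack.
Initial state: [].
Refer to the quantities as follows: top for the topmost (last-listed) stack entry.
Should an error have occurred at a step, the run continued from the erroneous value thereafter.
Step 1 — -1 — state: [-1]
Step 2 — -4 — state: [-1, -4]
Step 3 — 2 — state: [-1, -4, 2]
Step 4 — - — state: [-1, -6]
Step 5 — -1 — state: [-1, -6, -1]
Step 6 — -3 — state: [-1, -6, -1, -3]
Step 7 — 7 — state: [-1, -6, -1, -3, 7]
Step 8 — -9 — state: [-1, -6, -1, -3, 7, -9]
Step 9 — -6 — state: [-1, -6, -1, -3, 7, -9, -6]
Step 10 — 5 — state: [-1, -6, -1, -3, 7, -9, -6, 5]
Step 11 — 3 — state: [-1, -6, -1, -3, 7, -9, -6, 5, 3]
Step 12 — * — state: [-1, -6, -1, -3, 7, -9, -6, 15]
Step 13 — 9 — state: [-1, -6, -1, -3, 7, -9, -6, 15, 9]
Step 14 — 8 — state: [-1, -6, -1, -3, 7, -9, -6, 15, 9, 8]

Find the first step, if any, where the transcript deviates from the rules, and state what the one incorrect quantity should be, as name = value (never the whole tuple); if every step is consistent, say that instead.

1. push -1: top = -1 (no discrepancy)
2. push -4: top = -4 (agrees with the transcript)
3. push 2: top = 2 (confirmed correct)
4. -4 - 2 = -6 (matches)
5. push -1: top = -1 (consistent with the transcript)
6. push -3: top = -3 (exactly as logged)
7. push 7: top = 7 (in agreement)
8. push -9: top = -9 (same as recorded)
9. push -6: top = -6 (matches)
10. push 5: top = 5 (agrees with the transcript)
11. push 3: top = 3 (exactly as logged)
12. 5 * 3 = 15 (matches)
13. push 9: top = 9 (exactly as logged)
14. push 8: top = 8 (in agreement)
Each recorded entry agrees with the recomputation.

no error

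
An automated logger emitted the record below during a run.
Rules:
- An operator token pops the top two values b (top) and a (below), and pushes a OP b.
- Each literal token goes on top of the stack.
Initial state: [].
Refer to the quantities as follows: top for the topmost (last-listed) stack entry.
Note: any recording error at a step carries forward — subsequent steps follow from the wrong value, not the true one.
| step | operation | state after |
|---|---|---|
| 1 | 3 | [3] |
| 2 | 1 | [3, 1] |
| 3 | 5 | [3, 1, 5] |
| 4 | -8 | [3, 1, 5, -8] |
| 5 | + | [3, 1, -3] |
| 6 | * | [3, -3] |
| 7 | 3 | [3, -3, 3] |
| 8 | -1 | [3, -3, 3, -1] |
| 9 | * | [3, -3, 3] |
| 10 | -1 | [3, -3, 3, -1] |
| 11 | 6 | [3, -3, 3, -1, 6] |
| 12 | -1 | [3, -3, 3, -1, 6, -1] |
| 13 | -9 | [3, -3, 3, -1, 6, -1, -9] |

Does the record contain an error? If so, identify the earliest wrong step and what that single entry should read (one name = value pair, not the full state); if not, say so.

step 9, top = -3

Recomputing the run from the initial state:
step 1: [3]
step 2: [3, 1]
step 3: [3, 1, 5]
step 4: [3, 1, 5, -8]
step 5: [3, 1, -3]
step 6: [3, -3]
step 7: [3, -3, 3]
step 8: [3, -3, 3, -1]
step 9: [3, -3, -3]
step 10: [3, -3, -3, -1]
step 11: [3, -3, -3, -1, 6]
step 12: [3, -3, -3, -1, 6, -1]
step 13: [3, -3, -3, -1, 6, -1, -9]
The first disagreement with the record is at step 9, where the value should be top = -3.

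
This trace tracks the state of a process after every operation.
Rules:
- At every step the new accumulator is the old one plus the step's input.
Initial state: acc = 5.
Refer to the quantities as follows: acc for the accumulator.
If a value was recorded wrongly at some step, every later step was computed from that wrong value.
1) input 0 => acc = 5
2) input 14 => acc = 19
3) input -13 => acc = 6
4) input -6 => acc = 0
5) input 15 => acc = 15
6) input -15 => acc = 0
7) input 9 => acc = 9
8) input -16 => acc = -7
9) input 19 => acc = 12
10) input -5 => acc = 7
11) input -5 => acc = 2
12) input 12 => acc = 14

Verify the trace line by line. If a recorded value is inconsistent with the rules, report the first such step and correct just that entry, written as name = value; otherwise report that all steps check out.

Recomputing the run from the initial state:
step 1: acc = 5
step 2: acc = 19
step 3: acc = 6
step 4: acc = 0
step 5: acc = 15
step 6: acc = 0
step 7: acc = 9
step 8: acc = -7
step 9: acc = 12
step 10: acc = 7
step 11: acc = 2
step 12: acc = 14
This matches the trace at every step.

no error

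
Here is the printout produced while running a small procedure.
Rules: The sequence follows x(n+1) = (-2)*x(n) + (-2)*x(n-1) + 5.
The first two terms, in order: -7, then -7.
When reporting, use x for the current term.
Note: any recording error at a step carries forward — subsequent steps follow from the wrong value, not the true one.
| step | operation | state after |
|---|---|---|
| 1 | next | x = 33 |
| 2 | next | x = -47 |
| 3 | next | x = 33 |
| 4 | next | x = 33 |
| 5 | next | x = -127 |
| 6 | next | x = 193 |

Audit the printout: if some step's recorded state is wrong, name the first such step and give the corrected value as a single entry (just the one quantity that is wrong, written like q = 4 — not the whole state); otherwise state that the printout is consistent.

no error

1. x = -2*(-7) + (-2)*(-7) + (5) = 33 (in agreement)
2. x = -2*(33) + (-2)*(-7) + (5) = -47 (matches)
3. x = -2*(-47) + (-2)*(33) + (5) = 33 (verified)
4. x = -2*(33) + (-2)*(-47) + (5) = 33 (no discrepancy)
5. x = -2*(33) + (-2)*(33) + (5) = -127 (agrees with the printout)
6. x = -2*(-127) + (-2)*(33) + (5) = 193 (checks out)
No step deviates from the rules.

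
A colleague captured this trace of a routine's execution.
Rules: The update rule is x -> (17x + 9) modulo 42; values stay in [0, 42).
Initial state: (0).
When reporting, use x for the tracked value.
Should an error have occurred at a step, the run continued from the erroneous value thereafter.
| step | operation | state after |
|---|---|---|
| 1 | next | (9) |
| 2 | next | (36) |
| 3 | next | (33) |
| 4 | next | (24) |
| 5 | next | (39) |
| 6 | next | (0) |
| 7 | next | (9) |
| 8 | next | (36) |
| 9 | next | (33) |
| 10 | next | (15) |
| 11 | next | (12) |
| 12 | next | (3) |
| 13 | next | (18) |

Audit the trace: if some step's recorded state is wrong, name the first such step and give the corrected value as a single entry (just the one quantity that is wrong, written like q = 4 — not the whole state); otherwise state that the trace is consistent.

Recomputing the run from the initial state:
step 1: x = 9
step 2: x = 36
step 3: x = 33
step 4: x = 24
step 5: x = 39
step 6: x = 0
step 7: x = 9
step 8: x = 36
step 9: x = 33
step 10: x = 24
step 11: x = 39
step 12: x = 0
step 13: x = 9
The first disagreement with the trace is at step 10, where the value should be x = 24.

step 10, x = 24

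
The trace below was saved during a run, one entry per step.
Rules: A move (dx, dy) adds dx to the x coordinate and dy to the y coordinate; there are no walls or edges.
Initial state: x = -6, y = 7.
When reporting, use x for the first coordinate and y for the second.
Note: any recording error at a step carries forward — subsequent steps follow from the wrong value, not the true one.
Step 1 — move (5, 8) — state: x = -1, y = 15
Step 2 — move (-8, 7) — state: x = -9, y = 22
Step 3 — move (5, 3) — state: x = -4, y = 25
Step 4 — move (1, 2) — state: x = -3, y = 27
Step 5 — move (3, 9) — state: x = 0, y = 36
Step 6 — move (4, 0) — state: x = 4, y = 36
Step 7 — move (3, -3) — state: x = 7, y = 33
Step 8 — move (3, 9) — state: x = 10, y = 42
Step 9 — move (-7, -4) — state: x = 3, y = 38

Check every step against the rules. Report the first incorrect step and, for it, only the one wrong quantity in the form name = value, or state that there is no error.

no error

Step 1: x = -6 + (5) = -1, y = 7 + (8) = 15 — in agreement.
Step 2: x = -1 + (-8) = -9, y = 15 + (7) = 22 — verified.
Step 3: x = -9 + (5) = -4, y = 22 + (3) = 25 — same as recorded.
Step 4: x = -4 + (1) = -3, y = 25 + (2) = 27 — matches.
Step 5: x = -3 + (3) = 0, y = 27 + (9) = 36 — exactly as logged.
Step 6: x = 0 + (4) = 4, y = 36 + (0) = 36 — matches.
Step 7: x = 4 + (3) = 7, y = 36 + (-3) = 33 — checks out.
Step 8: x = 7 + (3) = 10, y = 33 + (9) = 42 — same as recorded.
Step 9: x = 10 + (-7) = 3, y = 42 + (-4) = 38 — checks out.
No step deviates from the rules.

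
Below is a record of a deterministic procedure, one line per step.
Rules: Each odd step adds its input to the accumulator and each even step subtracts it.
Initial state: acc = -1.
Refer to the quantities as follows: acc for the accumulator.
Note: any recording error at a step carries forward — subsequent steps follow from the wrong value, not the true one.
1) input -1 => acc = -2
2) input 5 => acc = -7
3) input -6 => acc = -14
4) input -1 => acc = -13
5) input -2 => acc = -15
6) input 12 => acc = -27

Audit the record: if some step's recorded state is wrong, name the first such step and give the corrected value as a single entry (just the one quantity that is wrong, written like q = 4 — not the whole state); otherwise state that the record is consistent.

Recomputing the run from the initial state:
step 1: acc = -2
step 2: acc = -7
step 3: acc = -13
step 4: acc = -12
step 5: acc = -14
step 6: acc = -26
The first disagreement with the record is at step 3, where the value should be acc = -13.

step 3, acc = -13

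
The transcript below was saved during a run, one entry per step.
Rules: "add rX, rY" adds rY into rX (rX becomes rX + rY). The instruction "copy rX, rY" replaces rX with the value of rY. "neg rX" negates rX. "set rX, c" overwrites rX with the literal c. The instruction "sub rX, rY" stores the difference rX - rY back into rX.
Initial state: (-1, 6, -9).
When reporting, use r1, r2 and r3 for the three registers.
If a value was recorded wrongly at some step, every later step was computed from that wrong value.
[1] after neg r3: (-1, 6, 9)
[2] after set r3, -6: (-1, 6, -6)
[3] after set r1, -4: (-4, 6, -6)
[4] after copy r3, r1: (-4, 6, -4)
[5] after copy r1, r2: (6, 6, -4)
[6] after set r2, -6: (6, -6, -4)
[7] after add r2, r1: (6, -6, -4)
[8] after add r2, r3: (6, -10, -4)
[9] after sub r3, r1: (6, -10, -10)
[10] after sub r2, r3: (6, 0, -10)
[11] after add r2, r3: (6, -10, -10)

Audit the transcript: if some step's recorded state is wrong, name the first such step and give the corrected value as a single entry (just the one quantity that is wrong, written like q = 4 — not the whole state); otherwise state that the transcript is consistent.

step 7, r2 = 0

Recomputing the run from the initial state:
step 1: r1 = -1, r2 = 6, r3 = 9
step 2: r1 = -1, r2 = 6, r3 = -6
step 3: r1 = -4, r2 = 6, r3 = -6
step 4: r1 = -4, r2 = 6, r3 = -4
step 5: r1 = 6, r2 = 6, r3 = -4
step 6: r1 = 6, r2 = -6, r3 = -4
step 7: r1 = 6, r2 = 0, r3 = -4
step 8: r1 = 6, r2 = -4, r3 = -4
step 9: r1 = 6, r2 = -4, r3 = -10
step 10: r1 = 6, r2 = 6, r3 = -10
step 11: r1 = 6, r2 = -4, r3 = -10
The first disagreement with the transcript is at step 7, where the value should be r2 = 0.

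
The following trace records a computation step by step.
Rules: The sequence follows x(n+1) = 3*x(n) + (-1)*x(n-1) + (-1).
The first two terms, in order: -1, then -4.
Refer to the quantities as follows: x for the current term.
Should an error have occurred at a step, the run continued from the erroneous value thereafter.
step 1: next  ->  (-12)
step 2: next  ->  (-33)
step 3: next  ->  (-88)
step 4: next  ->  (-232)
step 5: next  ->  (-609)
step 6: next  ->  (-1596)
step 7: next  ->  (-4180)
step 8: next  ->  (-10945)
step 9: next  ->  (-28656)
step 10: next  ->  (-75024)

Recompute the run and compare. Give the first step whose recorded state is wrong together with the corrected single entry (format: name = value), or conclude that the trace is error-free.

Step 1: x = 3*(-4) + (-1)*(-1) + (-1) = -12 — matches.
Step 2: x = 3*(-12) + (-1)*(-4) + (-1) = -33 — same as recorded.
Step 3: x = 3*(-33) + (-1)*(-12) + (-1) = -88 — consistent with the trace.
Step 4: x = 3*(-88) + (-1)*(-33) + (-1) = -232 — in agreement.
Step 5: x = 3*(-232) + (-1)*(-88) + (-1) = -609 — matches.
Step 6: x = 3*(-609) + (-1)*(-232) + (-1) = -1596 — verified.
Step 7: x = 3*(-1596) + (-1)*(-609) + (-1) = -4180 — no discrepancy.
Step 8: x = 3*(-4180) + (-1)*(-1596) + (-1) = -10945 — checks out.
Step 9: x = 3*(-10945) + (-1)*(-4180) + (-1) = -28656 — consistent with the trace.
Step 10: x = 3*(-28656) + (-1)*(-10945) + (-1) = -75024 — verified.
The whole run recomputes cleanly — no discrepancies.

no error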